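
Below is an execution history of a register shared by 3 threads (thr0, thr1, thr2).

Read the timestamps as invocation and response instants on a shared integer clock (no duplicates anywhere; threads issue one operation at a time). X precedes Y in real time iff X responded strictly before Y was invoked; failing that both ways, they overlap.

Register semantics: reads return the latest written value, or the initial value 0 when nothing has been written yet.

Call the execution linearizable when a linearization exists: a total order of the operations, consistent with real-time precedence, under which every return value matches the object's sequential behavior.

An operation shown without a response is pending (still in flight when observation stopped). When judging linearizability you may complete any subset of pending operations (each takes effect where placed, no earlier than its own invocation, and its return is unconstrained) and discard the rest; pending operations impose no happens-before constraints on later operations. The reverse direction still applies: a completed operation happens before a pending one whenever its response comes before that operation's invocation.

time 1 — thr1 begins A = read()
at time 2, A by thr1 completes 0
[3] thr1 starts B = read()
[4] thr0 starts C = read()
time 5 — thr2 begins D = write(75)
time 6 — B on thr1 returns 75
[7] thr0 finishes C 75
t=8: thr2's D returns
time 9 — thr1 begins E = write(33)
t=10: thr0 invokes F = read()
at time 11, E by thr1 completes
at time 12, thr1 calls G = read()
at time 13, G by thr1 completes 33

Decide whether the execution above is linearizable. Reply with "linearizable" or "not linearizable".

witness order: A, D, B, C, E, F, G
step 1: A read() → 0 — value 0
step 2: D write(75) — value 75
step 3: B read() → 75 — value 75
step 4: C read() → 75 — value 75
step 5: E write(33) — value 33
step 6: F read() (pending, included) — value 33
step 7: G read() → 33 — value 33

linearizable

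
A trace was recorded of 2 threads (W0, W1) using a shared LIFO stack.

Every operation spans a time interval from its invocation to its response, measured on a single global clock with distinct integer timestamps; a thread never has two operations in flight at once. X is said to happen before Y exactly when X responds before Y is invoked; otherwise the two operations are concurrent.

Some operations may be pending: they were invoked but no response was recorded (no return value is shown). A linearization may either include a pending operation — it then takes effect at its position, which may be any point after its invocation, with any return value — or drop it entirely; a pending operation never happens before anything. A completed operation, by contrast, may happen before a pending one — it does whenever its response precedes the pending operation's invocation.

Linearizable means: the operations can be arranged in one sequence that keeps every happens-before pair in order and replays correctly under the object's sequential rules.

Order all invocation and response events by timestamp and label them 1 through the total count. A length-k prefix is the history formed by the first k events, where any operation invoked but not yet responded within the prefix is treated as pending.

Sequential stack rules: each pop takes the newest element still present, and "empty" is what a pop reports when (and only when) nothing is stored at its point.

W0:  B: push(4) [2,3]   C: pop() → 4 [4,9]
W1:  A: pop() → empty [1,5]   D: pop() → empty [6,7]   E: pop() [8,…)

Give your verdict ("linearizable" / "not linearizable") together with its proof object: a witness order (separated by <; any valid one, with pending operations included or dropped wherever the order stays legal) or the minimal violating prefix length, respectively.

linearizable — witness: A < B < C < D

step 1: A pop() → empty — stack <>
step 2: B push(4) — stack <4>
step 3: C pop() → 4 — stack <>
step 4: D pop() → empty — stack <>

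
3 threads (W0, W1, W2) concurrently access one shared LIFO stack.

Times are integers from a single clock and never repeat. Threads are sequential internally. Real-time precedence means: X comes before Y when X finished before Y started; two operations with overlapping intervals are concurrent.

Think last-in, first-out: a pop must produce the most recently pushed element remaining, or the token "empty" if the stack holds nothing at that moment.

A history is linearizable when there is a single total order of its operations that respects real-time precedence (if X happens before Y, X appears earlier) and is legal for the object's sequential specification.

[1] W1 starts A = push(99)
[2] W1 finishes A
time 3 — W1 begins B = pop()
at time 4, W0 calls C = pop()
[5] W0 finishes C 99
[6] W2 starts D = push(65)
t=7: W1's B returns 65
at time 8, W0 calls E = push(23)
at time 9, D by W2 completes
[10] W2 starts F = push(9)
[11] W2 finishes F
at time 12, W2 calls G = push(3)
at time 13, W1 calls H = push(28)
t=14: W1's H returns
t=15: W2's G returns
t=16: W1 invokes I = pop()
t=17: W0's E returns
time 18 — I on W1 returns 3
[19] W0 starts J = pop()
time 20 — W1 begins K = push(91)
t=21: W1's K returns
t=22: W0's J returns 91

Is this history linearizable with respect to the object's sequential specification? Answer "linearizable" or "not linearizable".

witness order: A, C, D, B, E, F, H, G, I, K, J
step 1: A push(99) — stack <99>
step 2: C pop() → 99 — stack <>
step 3: D push(65) — stack <65>
step 4: B pop() → 65 — stack <>
step 5: E push(23) — stack <23>
step 6: F push(9) — stack <23,9>
step 7: H push(28) — stack <23,9,28>
step 8: G push(3) — stack <23,9,28,3>
step 9: I pop() → 3 — stack <23,9,28>
step 10: K push(91) — stack <23,9,28,91>
step 11: J pop() → 91 — stack <23,9,28>

linearizable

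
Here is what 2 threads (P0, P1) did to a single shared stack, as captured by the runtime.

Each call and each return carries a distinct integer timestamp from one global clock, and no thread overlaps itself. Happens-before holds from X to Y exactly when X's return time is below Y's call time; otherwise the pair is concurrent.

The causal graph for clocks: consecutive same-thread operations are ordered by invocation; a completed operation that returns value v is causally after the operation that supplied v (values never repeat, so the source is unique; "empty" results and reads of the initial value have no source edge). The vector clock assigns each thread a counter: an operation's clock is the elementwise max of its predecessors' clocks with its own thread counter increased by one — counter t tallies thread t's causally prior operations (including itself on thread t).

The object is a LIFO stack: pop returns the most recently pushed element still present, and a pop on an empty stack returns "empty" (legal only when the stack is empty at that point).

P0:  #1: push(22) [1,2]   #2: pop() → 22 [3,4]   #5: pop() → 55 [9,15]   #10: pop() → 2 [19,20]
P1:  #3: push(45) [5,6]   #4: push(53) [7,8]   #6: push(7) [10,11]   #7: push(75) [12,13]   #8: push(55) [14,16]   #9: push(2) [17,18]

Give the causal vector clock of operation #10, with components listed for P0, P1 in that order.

(4, 6)

#3, invoked 5, has no incoming edges; only P1's bump applies → (0, 1)
#1, invoked 1, has no incoming edges; only P0's bump applies → (1, 0)
from VC(#3)=(0, 1), #4 (invoked 7) maxes components and bumps P1 → (0, 2)
from VC(#1)=(1, 0), #2 (invoked 3) maxes components and bumps P0 → (2, 0)
from VC(#4)=(0, 2), #6 (invoked 10) maxes components and bumps P1 → (0, 3)
from VC(#6)=(0, 3), #7 (invoked 12) maxes components and bumps P1 → (0, 4)
from VC(#7)=(0, 4), #8 (invoked 14) maxes components and bumps P1 → (0, 5)
from VC(#8)=(0, 5), #9 (invoked 17) maxes components and bumps P1 → (0, 6)
from VC(#2)=(2, 0), VC(#8)=(0, 5), #5 (invoked 9) maxes components and bumps P0 → (3, 5)
from VC(#5)=(3, 5), VC(#9)=(0, 6), #10 (invoked 19) maxes components and bumps P0 → (4, 6)
target: VC(#10) = (4, 6)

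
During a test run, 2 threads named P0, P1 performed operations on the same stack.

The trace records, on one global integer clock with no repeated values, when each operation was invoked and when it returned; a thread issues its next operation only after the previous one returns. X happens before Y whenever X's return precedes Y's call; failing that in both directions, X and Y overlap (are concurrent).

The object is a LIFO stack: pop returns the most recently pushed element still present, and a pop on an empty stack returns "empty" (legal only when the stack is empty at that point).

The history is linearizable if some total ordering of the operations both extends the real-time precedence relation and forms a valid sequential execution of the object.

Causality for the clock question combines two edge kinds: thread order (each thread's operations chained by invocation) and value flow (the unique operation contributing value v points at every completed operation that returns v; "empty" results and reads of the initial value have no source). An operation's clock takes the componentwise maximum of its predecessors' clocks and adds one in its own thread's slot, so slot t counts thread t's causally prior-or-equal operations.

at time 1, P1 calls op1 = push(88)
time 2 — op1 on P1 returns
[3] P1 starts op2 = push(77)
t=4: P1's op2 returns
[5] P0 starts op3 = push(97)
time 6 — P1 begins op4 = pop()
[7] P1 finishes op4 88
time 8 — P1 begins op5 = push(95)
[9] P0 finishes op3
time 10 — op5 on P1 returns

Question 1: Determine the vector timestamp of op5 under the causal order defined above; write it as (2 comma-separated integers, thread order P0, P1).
(0, 4)

VC(op1, invoked at 1): no causal predecessors; +1 on P1 → (0, 1)
VC(op3, invoked at 5): no causal predecessors; +1 on P0 → (1, 0)
op2, invoked 3, takes VC(op1)=(0, 1) under max, adds 1 for P1 → (0, 2)
op4, invoked 6, takes VC(op1)=(0, 1), VC(op2)=(0, 2) under max, adds 1 for P1 → (0, 3)
op5, invoked 8, takes VC(op4)=(0, 3) under max, adds 1 for P1 → (0, 4)
target: VC(op5) = (0, 4)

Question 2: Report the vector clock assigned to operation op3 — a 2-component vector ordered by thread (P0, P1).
(1, 0)

root op op1, invoked 1: fresh clock plus P1's own tick → (0, 1)
root op op3, invoked 5: fresh clock plus P0's own tick → (1, 0)
invoked at 3, op2 merges VC(op1)=(0, 1) and bumps P1's slot → (0, 2)
invoked at 6, op4 merges VC(op1)=(0, 1), VC(op2)=(0, 2) and bumps P1's slot → (0, 3)
invoked at 8, op5 merges VC(op4)=(0, 3) and bumps P1's slot → (0, 4)
target: VC(op3) = (1, 0)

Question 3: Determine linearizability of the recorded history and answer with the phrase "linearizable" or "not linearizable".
not linearizable

cut after 6 events: linearizable; cut after 7 events (op4 responds, time 7): not linearizable
exhaustive check: the 3 completed stack ops admit one real-time order; illegal
no completion choice of the 1 pending operation (op3) rescues it — every subset was tried
take op1, op2, op4 (pending dropped): step 3 already fails, because op4 pop() → 88 cannot occur there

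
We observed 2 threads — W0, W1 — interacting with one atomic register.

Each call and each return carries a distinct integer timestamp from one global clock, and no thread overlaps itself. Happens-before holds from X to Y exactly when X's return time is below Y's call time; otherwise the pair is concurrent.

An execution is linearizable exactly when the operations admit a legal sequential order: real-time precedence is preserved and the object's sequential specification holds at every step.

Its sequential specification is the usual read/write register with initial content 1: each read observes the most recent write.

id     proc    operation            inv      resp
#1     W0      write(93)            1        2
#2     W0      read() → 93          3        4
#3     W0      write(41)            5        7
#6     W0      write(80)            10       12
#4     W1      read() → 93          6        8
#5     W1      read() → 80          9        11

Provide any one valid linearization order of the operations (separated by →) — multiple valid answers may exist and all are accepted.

1. #1 write(93), leaving value 93
2. #2 read() → 93, leaving value 93
3. #4 read() → 93, leaving value 93
4. #3 write(41), leaving value 41
5. #6 write(80), leaving value 80
6. #5 read() → 80, leaving value 80

#1 → #2 → #4 → #3 → #6 → #5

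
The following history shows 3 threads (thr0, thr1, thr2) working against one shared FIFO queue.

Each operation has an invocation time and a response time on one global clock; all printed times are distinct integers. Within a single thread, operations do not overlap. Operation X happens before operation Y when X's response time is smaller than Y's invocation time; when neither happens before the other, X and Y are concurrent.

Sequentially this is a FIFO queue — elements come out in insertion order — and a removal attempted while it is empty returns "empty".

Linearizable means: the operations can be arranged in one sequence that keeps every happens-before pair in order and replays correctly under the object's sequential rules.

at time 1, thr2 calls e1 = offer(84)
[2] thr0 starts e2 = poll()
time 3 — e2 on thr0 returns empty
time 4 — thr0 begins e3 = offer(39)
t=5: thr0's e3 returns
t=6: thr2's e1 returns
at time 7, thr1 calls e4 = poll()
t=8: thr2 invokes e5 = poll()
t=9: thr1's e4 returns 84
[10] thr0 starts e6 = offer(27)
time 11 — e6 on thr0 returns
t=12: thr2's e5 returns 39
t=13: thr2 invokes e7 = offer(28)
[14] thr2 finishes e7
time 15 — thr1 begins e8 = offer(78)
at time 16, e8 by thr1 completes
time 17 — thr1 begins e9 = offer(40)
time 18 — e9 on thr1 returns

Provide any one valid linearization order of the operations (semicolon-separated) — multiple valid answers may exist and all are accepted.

after step 1 (e2 poll() → empty): queue <>
after step 2 (e1 offer(84)): queue <84>
after step 3 (e3 offer(39)): queue <84,39>
after step 4 (e4 poll() → 84): queue <39>
after step 5 (e5 poll() → 39): queue <>
after step 6 (e6 offer(27)): queue <27>
after step 7 (e7 offer(28)): queue <27,28>
after step 8 (e8 offer(78)): queue <27,28,78>
after step 9 (e9 offer(40)): queue <27,28,78,40>

e2; e1; e3; e4; e5; e6; e7; e8; e9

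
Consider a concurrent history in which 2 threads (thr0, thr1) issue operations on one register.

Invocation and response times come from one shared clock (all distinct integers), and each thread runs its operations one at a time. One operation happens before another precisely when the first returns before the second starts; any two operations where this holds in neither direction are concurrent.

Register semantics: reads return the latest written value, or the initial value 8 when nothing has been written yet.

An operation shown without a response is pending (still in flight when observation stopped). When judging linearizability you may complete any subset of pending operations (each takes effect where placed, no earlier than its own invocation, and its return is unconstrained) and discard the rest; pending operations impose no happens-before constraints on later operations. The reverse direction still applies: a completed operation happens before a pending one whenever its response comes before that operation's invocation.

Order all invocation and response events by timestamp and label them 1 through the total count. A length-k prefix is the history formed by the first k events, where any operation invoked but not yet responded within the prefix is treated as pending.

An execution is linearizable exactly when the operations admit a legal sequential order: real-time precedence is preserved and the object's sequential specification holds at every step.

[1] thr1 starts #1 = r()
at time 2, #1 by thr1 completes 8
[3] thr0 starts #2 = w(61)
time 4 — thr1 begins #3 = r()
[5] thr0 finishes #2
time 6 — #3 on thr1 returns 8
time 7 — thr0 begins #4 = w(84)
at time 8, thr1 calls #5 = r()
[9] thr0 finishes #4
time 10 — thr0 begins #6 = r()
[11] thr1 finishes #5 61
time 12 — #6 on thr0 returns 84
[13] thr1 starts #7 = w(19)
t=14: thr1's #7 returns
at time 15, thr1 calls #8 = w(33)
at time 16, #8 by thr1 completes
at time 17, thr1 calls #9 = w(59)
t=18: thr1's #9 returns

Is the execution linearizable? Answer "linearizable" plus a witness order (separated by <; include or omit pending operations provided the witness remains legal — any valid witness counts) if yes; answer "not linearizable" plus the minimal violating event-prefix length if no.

linearizable — witness: #1 < #3 < #2 < #5 < #4 < #6 < #7 < #8 < #9

after step 1 (#1 r() → 8): value 8
after step 2 (#3 r() → 8): value 8
after step 3 (#2 w(61)): value 61
after step 4 (#5 r() → 61): value 61
after step 5 (#4 w(84)): value 84
after step 6 (#6 r() → 84): value 84
after step 7 (#7 w(19)): value 19
after step 8 (#8 w(33)): value 33
after step 9 (#9 w(59)): value 59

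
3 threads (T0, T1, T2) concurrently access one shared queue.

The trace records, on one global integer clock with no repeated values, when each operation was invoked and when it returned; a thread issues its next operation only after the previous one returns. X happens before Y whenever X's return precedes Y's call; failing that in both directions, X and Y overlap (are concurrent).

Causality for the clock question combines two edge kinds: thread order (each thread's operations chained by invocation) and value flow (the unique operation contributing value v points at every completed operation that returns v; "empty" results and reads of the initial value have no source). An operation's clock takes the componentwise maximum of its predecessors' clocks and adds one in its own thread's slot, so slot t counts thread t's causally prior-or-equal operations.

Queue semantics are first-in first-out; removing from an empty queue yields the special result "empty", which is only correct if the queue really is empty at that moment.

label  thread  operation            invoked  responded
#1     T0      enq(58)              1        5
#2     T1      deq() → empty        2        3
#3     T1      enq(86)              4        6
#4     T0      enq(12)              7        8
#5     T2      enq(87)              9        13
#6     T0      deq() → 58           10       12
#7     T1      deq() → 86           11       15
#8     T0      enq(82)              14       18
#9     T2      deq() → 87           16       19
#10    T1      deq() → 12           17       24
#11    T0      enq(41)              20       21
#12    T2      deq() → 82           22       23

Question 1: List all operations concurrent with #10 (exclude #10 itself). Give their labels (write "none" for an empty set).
Answer: #11, #12, #8, #9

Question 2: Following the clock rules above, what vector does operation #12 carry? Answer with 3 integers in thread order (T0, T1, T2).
Answer: (4, 0, 3)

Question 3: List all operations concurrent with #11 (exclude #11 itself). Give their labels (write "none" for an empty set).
Answer: #10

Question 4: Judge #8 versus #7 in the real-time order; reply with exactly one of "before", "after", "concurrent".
Answer: concurrent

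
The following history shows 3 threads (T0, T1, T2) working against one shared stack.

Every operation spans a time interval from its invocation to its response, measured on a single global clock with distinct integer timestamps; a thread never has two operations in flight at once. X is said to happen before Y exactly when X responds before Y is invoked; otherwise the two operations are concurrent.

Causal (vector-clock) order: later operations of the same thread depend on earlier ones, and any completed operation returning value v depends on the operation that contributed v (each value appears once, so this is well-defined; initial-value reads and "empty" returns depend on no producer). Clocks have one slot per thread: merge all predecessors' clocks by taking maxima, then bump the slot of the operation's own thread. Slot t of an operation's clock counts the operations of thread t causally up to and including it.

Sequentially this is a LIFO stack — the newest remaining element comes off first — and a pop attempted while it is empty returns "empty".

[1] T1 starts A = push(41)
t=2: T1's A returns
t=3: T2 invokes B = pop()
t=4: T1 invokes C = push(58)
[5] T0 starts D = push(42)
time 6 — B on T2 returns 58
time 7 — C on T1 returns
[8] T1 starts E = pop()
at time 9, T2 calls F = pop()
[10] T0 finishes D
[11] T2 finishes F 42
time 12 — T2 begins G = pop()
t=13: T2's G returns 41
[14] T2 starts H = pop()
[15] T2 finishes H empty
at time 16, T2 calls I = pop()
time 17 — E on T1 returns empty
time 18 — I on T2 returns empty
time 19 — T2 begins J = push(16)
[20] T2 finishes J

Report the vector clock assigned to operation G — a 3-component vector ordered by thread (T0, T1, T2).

(1, 2, 3)

A, invoked 1, has no incoming edges; only T1's bump applies → (0, 1, 0)
D, invoked 5, has no incoming edges; only T0's bump applies → (1, 0, 0)
invoked at 4, C merges VC(A)=(0, 1, 0) and bumps T1's slot → (0, 2, 0)
invoked at 3, B merges VC(C)=(0, 2, 0) and bumps T2's slot → (0, 2, 1)
invoked at 8, E merges VC(C)=(0, 2, 0) and bumps T1's slot → (0, 3, 0)
invoked at 9, F merges VC(B)=(0, 2, 1), VC(D)=(1, 0, 0) and bumps T2's slot → (1, 2, 2)
invoked at 12, G merges VC(A)=(0, 1, 0), VC(F)=(1, 2, 2) and bumps T2's slot → (1, 2, 3)
invoked at 14, H merges VC(G)=(1, 2, 3) and bumps T2's slot → (1, 2, 4)
invoked at 16, I merges VC(H)=(1, 2, 4) and bumps T2's slot → (1, 2, 5)
invoked at 19, J merges VC(I)=(1, 2, 5) and bumps T2's slot → (1, 2, 6)
target: VC(G) = (1, 2, 3)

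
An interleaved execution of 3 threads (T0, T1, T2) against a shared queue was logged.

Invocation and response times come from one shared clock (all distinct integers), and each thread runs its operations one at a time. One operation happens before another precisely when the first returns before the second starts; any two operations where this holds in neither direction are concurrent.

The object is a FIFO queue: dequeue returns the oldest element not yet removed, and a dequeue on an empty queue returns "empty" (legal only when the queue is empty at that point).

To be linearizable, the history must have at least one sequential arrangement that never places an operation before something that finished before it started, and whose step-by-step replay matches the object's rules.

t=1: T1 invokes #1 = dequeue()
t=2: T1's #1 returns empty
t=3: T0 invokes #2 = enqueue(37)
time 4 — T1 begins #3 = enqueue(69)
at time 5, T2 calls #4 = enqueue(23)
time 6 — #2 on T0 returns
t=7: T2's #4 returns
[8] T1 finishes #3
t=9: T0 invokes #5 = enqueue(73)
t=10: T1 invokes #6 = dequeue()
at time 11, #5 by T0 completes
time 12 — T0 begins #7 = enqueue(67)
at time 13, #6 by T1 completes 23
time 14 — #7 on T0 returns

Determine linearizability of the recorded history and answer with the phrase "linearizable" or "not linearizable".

linearizable

witness order: #1, #4, #2, #3, #5, #6, #7
1. #1 dequeue() → empty, leaving queue <>
2. #4 enqueue(23), leaving queue <23>
3. #2 enqueue(37), leaving queue <23,37>
4. #3 enqueue(69), leaving queue <23,37,69>
5. #5 enqueue(73), leaving queue <23,37,69,73>
6. #6 dequeue() → 23, leaving queue <37,69,73>
7. #7 enqueue(67), leaving queue <37,69,73,67>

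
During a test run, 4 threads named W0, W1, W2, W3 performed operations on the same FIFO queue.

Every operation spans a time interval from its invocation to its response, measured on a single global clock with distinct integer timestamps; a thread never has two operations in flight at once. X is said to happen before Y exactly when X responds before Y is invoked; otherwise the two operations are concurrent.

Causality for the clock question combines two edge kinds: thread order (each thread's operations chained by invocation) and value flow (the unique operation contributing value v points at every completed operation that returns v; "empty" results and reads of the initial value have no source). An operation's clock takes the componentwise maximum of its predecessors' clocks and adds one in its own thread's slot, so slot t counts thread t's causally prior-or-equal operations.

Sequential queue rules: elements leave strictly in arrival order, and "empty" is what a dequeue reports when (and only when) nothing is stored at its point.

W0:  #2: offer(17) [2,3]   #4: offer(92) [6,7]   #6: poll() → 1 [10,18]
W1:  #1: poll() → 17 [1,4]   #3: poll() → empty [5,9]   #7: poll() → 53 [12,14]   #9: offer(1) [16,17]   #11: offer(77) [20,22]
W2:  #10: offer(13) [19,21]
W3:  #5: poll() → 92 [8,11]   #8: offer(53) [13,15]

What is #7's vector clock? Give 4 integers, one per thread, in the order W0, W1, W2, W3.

VC(#10, invoked at 19): no causal predecessors; +1 on W2 → (0, 0, 1, 0)
VC(#2, invoked at 2): no causal predecessors; +1 on W0 → (1, 0, 0, 0)
from VC(#2)=(1, 0, 0, 0), #1 (invoked 1) maxes components and bumps W1 → (1, 1, 0, 0)
from VC(#2)=(1, 0, 0, 0), #4 (invoked 6) maxes components and bumps W0 → (2, 0, 0, 0)
from VC(#1)=(1, 1, 0, 0), #3 (invoked 5) maxes components and bumps W1 → (1, 2, 0, 0)
from VC(#4)=(2, 0, 0, 0), #5 (invoked 8) maxes components and bumps W3 → (2, 0, 0, 1)
from VC(#5)=(2, 0, 0, 1), #8 (invoked 13) maxes components and bumps W3 → (2, 0, 0, 2)
from VC(#3)=(1, 2, 0, 0), VC(#8)=(2, 0, 0, 2), #7 (invoked 12) maxes components and bumps W1 → (2, 3, 0, 2)
from VC(#7)=(2, 3, 0, 2), #9 (invoked 16) maxes components and bumps W1 → (2, 4, 0, 2)
from VC(#9)=(2, 4, 0, 2), #11 (invoked 20) maxes components and bumps W1 → (2, 5, 0, 2)
from VC(#4)=(2, 0, 0, 0), VC(#9)=(2, 4, 0, 2), #6 (invoked 10) maxes components and bumps W0 → (3, 4, 0, 2)
target: VC(#7) = (2, 3, 0, 2)

(2, 3, 0, 2)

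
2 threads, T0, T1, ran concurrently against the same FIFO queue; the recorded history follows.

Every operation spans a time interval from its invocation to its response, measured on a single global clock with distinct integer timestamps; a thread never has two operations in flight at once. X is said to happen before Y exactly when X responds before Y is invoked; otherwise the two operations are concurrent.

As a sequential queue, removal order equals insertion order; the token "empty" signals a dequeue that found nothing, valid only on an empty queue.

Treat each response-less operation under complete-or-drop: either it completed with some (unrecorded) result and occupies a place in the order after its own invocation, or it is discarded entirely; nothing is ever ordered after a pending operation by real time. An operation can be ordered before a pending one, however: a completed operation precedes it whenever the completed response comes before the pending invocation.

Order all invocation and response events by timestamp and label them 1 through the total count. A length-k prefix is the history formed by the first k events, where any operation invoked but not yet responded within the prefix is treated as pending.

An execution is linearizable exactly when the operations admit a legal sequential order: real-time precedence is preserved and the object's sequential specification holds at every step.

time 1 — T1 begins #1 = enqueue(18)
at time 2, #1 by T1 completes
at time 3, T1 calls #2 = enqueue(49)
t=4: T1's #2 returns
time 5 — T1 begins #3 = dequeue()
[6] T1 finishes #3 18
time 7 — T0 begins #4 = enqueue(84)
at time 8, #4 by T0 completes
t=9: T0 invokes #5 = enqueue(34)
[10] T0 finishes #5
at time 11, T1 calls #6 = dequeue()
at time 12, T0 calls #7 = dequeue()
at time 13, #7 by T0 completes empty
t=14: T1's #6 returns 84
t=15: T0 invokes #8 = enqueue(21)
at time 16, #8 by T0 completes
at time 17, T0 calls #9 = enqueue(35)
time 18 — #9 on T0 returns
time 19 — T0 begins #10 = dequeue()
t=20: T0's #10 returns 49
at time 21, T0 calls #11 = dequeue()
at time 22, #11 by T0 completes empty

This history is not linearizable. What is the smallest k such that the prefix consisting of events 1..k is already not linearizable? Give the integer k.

one valid order for events 1..12 is #1, #2, #3, #4, #5:
step 1: #1 enqueue(18) — queue <18>
step 2: #2 enqueue(49) — queue <18,49>
step 3: #3 dequeue() → 18 — queue <49>
step 4: #4 enqueue(84) — queue <49,84>
step 5: #5 enqueue(34) — queue <49,84,34>
include event 13 — #7 responding at 13 — and every candidate order breaks
include/drop combinations of the 1 pending operation (#6) were all tried; none helps
e.g. #1, #2, #3, #4, #5, #7 (pending dropped): illegal at step 6, since #7 dequeue() → empty cannot apply there

13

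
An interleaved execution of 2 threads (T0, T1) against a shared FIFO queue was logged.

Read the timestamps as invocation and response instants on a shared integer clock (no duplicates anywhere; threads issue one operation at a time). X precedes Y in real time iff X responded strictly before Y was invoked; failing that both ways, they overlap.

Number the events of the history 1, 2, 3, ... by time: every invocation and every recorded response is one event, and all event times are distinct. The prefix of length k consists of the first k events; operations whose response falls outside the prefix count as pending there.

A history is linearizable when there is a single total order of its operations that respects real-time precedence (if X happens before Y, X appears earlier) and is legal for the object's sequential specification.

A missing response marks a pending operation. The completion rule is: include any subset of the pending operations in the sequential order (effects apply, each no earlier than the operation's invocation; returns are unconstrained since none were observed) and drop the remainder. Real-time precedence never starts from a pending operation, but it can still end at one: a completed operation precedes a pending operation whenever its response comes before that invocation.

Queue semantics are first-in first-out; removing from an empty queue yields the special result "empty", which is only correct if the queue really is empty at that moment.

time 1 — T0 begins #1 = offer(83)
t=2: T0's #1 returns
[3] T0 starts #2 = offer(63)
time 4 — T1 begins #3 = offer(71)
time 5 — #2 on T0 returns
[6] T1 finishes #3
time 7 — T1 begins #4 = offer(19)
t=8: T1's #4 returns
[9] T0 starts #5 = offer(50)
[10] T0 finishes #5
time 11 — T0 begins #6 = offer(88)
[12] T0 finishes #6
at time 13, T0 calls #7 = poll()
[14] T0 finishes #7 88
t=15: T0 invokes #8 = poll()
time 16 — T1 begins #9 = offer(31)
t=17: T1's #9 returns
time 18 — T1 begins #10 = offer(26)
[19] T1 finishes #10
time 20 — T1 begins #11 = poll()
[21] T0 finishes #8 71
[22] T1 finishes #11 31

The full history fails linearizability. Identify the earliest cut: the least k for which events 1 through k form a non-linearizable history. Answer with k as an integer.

14

events 1..13 are still linearizable — one witness is #1, #2, #3, #4, #5, #6:
step 1: #1 offer(83) — queue <83>
step 2: #2 offer(63) — queue <83,63>
step 3: #3 offer(71) — queue <83,63,71>
step 4: #4 offer(19) — queue <83,63,71,19>
step 5: #5 offer(50) — queue <83,63,71,19,50>
step 6: #6 offer(88) — queue <83,63,71,19,50,88>
adding event 14 (#7 responds at 14) leaves no legal real-time order
sample order #1, #2, #3, #4, #5, #6, #7 stalls at step 7 — #7 poll() → 88 has no legal effect
sample order #1, #3, #2, #4, #5, #6, #7 stalls at step 7 — #7 poll() → 88 has no legal effect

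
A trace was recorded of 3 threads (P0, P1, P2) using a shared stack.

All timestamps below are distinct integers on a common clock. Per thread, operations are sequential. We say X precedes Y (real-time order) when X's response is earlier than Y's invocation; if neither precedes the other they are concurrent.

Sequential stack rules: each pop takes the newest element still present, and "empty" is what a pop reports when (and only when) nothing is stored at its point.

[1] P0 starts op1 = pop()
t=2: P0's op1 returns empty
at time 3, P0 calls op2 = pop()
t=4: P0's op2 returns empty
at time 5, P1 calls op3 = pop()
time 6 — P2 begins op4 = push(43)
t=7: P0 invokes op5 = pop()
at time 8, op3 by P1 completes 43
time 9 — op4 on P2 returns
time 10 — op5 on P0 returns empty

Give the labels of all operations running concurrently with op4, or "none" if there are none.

op3, op5

op4 spans [6,9]; an op avoiding the whole window 6..9 is ordered, any other is concurrent
op1 [1,2]: before
op2 [3,4]: before
op3 [5,8]: concurrent
op5 [7,10]: concurrent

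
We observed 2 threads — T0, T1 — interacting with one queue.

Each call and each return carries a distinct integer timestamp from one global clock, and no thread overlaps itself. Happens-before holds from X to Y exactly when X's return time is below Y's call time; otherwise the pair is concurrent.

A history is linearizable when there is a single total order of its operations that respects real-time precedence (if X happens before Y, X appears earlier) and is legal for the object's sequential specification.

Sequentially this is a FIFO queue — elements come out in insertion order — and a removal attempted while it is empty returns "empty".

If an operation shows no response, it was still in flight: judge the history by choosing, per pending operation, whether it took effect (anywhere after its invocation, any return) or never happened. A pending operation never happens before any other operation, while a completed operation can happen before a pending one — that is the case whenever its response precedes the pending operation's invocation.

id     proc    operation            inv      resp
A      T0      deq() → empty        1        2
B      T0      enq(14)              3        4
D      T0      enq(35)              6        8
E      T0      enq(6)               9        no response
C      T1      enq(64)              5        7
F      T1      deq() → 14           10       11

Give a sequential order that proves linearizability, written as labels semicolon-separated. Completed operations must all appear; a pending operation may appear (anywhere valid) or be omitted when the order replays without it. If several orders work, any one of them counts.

after step 1 (A deq() → empty): queue <>
after step 2 (B enq(14)): queue <14>
after step 3 (C enq(64)): queue <14,64>
after step 4 (D enq(35)): queue <14,64,35>
after step 5 (E enq(6) (pending, included)): queue <14,64,35,6>
after step 6 (F deq() → 14): queue <64,35,6>

A; B; C; D; E; F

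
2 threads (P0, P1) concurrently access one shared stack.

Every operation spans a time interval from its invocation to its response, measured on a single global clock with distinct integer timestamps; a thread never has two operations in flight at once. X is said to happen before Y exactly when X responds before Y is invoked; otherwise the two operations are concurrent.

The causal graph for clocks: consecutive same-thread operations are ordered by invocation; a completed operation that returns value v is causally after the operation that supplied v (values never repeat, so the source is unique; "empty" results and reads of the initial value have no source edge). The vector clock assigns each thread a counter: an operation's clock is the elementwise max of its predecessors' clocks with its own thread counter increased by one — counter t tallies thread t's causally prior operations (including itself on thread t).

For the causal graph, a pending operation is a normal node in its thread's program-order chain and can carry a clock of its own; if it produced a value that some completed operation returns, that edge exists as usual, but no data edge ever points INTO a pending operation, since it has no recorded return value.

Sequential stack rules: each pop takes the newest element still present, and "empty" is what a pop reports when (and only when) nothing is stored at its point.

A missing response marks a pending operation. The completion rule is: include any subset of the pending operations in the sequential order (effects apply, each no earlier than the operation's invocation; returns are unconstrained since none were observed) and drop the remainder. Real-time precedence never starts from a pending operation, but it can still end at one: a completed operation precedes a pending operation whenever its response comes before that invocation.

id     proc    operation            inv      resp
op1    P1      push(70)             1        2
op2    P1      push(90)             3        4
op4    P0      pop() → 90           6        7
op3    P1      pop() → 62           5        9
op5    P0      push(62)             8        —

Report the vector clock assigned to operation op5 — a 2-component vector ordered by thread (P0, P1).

op1 (invocation 1): nothing precedes it; P1's component alone gives (0, 1)
op2, invoked 3, takes VC(op1)=(0, 1) under max, adds 1 for P1 → (0, 2)
op4, invoked 6, takes VC(op2)=(0, 2) under max, adds 1 for P0 → (1, 2)
op5, invoked 8, takes VC(op4)=(1, 2) under max, adds 1 for P0 → (2, 2)
op3, invoked 5, takes VC(op2)=(0, 2), VC(op5)=(2, 2) under max, adds 1 for P1 → (2, 3)
target: VC(op5) = (2, 2)

(2, 2)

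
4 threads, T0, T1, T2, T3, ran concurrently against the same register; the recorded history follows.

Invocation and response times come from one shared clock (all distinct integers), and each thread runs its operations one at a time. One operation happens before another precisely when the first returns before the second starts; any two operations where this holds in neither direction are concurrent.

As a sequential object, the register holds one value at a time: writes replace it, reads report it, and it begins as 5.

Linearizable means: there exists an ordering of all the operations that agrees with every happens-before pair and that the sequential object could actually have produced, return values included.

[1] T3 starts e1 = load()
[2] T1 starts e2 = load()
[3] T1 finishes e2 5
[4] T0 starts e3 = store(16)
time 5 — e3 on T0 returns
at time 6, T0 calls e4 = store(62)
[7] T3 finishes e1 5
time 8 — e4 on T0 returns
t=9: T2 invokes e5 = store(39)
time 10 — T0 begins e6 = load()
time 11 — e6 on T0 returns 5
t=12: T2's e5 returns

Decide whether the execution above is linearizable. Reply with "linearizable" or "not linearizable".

prefix check: 1..10 passes, 1..11 fails once e6's time-11 response joins
the 5 completed operations admit 4 real-time orders; each fails the register replay
include/drop combinations of the 1 pending operation (e5) were all tried; none helps
one such order, e1, e2, e3, e4, e6 (pending dropped), breaks at step 5 where e6 load() → 5 is illegal
one such order, e2, e1, e3, e4, e6 (pending dropped), breaks at step 5 where e6 load() → 5 is illegal

not linearizable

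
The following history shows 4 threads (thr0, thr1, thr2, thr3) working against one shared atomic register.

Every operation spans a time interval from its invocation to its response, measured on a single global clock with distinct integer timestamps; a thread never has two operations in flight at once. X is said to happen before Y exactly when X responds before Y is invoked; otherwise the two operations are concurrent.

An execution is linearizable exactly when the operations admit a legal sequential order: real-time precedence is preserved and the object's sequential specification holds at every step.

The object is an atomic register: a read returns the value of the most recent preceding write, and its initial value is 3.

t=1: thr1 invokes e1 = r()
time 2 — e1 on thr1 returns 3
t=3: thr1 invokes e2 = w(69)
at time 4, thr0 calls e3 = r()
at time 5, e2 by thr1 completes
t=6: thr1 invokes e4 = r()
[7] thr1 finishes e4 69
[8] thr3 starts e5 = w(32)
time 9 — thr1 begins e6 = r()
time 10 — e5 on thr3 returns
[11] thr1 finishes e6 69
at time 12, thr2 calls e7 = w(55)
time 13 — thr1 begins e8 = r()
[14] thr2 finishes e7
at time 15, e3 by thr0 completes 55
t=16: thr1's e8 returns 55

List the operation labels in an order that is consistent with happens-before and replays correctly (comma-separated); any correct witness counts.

e1, e2, e4, e6, e5, e7, e3, e8

1. e1 r() → 3, leaving value 3
2. e2 w(69), leaving value 69
3. e4 r() → 69, leaving value 69
4. e6 r() → 69, leaving value 69
5. e5 w(32), leaving value 32
6. e7 w(55), leaving value 55
7. e3 r() → 55, leaving value 55
8. e8 r() → 55, leaving value 55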